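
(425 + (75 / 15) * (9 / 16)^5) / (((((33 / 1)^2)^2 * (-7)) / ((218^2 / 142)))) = -5298213674645 / 309016782176256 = -0.02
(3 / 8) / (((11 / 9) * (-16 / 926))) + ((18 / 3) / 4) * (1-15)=-27285 / 704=-38.76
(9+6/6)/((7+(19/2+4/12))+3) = 60/119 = 0.50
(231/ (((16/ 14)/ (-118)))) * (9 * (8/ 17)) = -1717254/ 17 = -101014.94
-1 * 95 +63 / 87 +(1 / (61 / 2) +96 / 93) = -5111588 / 54839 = -93.21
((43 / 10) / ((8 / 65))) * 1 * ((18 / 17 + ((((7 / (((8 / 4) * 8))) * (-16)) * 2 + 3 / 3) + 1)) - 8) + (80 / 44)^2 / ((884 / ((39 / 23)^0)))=-141567627 / 213928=-661.75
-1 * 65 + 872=807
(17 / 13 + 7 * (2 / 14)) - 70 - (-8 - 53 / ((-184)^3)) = -4834095793 / 80983552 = -59.69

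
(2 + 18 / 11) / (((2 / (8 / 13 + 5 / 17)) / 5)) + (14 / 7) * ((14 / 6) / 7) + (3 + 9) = 152678 / 7293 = 20.93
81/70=1.16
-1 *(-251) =251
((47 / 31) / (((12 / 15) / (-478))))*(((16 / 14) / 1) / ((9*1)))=-224660 / 1953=-115.03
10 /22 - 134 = -1469 /11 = -133.55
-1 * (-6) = 6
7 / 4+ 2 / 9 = 1.97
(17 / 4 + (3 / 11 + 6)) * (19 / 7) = 8797 / 308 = 28.56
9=9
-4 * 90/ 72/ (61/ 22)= -110/ 61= -1.80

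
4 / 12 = 1 / 3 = 0.33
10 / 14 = 5 / 7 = 0.71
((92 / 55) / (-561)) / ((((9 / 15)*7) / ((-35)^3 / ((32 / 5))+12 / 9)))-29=-75406405 / 3110184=-24.24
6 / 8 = 3 / 4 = 0.75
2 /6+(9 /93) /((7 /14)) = 49 /93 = 0.53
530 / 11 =48.18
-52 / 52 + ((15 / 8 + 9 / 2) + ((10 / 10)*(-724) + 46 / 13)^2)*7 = 4912488517 / 1352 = 3633497.42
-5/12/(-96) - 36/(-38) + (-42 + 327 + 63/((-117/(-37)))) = 87034835/284544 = 305.87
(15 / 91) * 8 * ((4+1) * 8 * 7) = 4800 / 13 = 369.23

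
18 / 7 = 2.57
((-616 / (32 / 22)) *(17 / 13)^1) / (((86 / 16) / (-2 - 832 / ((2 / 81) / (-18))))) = -34933471496 / 559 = -62492793.37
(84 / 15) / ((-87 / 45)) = -84 / 29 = -2.90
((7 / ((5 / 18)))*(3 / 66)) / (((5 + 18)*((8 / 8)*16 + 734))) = 21 / 316250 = 0.00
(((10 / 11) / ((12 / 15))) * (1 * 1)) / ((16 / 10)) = 125 / 176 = 0.71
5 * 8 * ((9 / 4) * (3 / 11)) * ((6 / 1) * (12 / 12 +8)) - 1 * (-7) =14657 / 11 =1332.45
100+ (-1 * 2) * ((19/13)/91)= 118262/1183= 99.97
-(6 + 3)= -9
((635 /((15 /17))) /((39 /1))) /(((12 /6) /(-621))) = -148971 /26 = -5729.65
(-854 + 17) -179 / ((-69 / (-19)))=-61154 / 69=-886.29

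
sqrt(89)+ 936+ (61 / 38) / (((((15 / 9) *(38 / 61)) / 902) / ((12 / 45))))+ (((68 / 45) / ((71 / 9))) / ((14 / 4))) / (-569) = sqrt(89)+ 3338015365926 / 2552206825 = 1317.33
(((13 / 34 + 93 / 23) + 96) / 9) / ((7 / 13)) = 145847 / 7038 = 20.72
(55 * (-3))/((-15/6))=66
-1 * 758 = -758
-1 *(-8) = 8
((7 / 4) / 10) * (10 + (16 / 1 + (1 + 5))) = 28 / 5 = 5.60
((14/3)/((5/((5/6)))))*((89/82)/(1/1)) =623/738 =0.84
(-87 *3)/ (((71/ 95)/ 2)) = -49590/ 71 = -698.45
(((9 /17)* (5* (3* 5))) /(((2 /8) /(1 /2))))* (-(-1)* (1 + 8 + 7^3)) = 475200 /17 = 27952.94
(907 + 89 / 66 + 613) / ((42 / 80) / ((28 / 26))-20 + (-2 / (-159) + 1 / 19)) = -4044474520 / 51700231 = -78.23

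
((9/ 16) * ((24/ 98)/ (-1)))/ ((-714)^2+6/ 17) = -153/ 566213816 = -0.00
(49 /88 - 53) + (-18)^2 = 23897 /88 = 271.56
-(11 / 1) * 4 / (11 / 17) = -68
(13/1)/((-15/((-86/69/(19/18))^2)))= -1153776/954845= -1.21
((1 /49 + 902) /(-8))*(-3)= 132597 /392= 338.26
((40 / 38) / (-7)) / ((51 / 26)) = -520 / 6783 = -0.08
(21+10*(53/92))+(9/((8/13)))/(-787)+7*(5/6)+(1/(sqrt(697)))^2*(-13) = 9858039295/302793528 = 32.56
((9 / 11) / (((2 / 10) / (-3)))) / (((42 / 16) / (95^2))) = -3249000 / 77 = -42194.81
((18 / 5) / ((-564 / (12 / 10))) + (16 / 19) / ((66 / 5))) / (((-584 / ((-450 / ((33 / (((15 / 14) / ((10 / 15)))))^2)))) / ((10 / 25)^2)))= 1116639 / 68024982256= 0.00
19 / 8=2.38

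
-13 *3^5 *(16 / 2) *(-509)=12863448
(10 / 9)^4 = 10000 / 6561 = 1.52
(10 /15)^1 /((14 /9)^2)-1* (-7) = 713 /98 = 7.28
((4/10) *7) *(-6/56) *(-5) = 3/2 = 1.50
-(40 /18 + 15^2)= -2045 /9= -227.22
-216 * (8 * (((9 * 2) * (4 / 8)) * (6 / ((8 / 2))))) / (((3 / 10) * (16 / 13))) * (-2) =126360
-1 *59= -59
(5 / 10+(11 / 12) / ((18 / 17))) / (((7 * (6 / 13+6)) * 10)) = 767 / 254016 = 0.00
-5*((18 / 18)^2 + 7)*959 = -38360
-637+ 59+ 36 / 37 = -21350 / 37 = -577.03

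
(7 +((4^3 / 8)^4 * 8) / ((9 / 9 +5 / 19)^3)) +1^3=439192 / 27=16266.37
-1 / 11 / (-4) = 1 / 44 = 0.02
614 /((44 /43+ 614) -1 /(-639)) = 16870878 /16899037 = 1.00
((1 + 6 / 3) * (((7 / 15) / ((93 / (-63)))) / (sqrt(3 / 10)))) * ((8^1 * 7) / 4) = -686 * sqrt(30) / 155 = -24.24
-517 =-517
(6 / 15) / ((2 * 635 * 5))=1 / 15875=0.00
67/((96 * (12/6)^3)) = 67/768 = 0.09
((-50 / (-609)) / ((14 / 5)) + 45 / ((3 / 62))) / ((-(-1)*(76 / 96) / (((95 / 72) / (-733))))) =-19823575 / 9374337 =-2.11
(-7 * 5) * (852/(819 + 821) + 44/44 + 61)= -179431/82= -2188.18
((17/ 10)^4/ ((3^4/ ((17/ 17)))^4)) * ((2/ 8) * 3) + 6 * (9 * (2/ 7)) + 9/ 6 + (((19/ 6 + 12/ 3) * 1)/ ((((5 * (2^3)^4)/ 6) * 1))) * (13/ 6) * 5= 8717466278435441/ 514264826880000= 16.95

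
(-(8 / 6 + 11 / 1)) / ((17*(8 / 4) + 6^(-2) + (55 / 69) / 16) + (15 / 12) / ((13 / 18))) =-531024 / 1541765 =-0.34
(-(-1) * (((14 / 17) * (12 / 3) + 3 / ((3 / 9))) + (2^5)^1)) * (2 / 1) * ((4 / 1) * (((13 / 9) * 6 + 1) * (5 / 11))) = 291160 / 187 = 1557.01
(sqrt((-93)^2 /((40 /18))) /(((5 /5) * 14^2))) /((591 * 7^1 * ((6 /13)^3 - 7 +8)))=204321 * sqrt(5) /6521952920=0.00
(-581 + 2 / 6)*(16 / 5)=-27872 / 15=-1858.13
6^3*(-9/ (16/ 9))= -2187/ 2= -1093.50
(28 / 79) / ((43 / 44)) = 1232 / 3397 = 0.36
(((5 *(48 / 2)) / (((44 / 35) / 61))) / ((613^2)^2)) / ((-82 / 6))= -192150 / 63682255953811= -0.00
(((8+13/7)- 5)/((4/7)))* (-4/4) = -17/2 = -8.50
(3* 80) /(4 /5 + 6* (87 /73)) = 43800 /1451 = 30.19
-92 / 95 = -0.97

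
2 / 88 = 1 / 44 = 0.02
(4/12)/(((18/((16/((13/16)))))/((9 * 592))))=75776/39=1942.97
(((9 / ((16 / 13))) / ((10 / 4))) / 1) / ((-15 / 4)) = -39 / 50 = -0.78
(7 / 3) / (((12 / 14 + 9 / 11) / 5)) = 2695 / 387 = 6.96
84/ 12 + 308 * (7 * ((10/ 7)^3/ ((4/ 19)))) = 29864.14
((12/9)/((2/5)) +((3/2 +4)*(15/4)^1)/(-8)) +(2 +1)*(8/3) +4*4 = 4753/192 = 24.76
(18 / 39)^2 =36 / 169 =0.21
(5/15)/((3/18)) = 2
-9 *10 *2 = -180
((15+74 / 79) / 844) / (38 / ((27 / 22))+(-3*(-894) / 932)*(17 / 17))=7920369 / 14194753654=0.00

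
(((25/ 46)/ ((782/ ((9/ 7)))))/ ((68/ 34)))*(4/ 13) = 225/ 1636726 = 0.00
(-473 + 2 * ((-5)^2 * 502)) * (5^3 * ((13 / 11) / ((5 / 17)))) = 136064175 / 11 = 12369470.45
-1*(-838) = 838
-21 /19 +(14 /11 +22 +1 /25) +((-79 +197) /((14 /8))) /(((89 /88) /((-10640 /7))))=-329806622818 /3255175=-101317.63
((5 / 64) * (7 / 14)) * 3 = 15 / 128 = 0.12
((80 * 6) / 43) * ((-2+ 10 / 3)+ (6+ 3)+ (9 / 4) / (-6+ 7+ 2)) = 5320 / 43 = 123.72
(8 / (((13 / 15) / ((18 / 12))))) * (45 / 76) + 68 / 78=517 / 57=9.07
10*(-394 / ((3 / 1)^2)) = -3940 / 9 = -437.78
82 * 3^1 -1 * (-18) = 264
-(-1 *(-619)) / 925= -619 / 925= -0.67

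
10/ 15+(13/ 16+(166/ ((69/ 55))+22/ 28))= 1040063/ 7728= 134.58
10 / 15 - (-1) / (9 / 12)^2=22 / 9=2.44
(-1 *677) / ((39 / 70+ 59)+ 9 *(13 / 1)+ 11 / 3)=-142170 / 37847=-3.76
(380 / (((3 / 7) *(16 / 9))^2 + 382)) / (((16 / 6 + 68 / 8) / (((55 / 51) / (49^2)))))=17100 / 428014559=0.00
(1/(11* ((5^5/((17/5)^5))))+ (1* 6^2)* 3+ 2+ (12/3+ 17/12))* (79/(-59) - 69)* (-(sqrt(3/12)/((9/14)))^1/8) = 86450670727379/109518750000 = 789.37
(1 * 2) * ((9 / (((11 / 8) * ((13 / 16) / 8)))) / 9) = 2048 / 143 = 14.32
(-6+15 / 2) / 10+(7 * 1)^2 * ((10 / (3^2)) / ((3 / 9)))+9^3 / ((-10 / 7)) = -20809 / 60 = -346.82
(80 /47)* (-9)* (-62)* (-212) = -9463680 /47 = -201354.89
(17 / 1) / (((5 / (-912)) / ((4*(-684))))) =42418944 / 5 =8483788.80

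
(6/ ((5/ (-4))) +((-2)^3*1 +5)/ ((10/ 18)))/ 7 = -51/ 35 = -1.46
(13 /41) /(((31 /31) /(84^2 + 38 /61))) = 5595902 /2501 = 2237.47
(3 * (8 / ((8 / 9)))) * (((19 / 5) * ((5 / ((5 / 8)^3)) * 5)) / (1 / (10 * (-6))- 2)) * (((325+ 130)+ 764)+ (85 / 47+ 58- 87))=-35310422016 / 5687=-6208971.69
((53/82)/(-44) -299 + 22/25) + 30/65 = -349051537/1172600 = -297.67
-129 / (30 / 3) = -129 / 10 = -12.90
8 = 8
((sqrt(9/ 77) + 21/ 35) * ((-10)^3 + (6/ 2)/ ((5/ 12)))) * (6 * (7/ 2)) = -312732/ 25-44676 * sqrt(77)/ 55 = -19637.10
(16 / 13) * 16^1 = 256 / 13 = 19.69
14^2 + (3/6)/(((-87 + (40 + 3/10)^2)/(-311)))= 195.90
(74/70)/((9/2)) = 74/315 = 0.23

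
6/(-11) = -6/11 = -0.55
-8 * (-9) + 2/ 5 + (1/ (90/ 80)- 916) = -37922/ 45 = -842.71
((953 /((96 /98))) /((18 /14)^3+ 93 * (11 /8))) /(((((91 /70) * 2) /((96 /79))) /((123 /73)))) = 52535992880 /8914576697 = 5.89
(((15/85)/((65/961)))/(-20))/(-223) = 2883/4928300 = 0.00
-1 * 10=-10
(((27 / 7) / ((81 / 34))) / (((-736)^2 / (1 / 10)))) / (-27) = -17 / 1535708160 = -0.00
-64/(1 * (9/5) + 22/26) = -24.19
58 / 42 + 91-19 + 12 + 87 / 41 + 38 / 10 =393059 / 4305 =91.30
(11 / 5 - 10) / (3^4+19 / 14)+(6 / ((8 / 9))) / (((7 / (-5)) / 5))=-24.20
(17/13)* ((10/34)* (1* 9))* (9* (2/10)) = 81/13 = 6.23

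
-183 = -183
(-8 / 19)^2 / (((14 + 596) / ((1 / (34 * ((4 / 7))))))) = 28 / 1871785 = 0.00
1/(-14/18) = -9/7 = -1.29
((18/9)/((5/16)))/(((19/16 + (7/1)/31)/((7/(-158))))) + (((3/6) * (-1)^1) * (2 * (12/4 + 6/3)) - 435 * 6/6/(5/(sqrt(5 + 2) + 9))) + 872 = -146.38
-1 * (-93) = 93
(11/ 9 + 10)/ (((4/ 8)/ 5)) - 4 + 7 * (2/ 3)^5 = 26522/ 243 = 109.14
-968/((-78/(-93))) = -15004/13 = -1154.15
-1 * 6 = -6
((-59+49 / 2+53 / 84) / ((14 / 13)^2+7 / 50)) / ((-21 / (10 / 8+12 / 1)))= 637066625 / 38748024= 16.44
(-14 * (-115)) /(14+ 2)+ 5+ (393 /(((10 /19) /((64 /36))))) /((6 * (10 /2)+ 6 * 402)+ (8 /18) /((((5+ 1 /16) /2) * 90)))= 34020611941 /320439496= 106.17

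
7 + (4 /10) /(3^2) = 317 /45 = 7.04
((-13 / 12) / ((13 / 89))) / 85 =-89 / 1020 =-0.09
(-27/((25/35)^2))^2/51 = 583443/10625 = 54.91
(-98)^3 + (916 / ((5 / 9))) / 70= -164704478 / 175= -941168.45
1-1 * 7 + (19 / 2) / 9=-89 / 18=-4.94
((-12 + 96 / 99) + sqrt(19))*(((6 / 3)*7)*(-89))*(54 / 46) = 9758.23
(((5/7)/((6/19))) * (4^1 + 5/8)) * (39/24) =45695/2688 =17.00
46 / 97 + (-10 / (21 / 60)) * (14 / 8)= -4804 / 97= -49.53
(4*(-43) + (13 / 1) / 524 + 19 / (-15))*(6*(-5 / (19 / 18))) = 4923.72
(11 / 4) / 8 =11 / 32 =0.34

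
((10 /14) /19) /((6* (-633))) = -5 /505134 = -0.00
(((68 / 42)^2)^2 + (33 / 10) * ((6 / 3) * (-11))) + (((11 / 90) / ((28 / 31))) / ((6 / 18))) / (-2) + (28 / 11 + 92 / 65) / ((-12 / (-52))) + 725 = 23146510913 / 34228656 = 676.23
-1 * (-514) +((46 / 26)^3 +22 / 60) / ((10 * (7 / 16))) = 594417158 / 1153425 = 515.35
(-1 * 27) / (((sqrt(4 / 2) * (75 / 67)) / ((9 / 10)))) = -5427 * sqrt(2) / 500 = -15.35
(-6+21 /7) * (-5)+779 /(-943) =326 /23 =14.17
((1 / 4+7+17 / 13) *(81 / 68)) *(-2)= -36045 / 1768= -20.39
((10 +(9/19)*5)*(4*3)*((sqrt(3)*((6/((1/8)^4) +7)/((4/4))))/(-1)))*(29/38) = -1005198870*sqrt(3)/361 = -4822868.46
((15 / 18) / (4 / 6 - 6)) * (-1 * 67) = 335 / 32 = 10.47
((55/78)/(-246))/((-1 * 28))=0.00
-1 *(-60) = 60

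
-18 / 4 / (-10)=9 / 20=0.45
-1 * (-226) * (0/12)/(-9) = 0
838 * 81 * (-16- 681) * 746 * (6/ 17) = -12456699048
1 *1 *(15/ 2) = 15/ 2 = 7.50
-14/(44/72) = -252/11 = -22.91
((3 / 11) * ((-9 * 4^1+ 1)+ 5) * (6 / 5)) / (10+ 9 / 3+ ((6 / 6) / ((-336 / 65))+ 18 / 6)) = -36288 / 58421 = -0.62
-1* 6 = -6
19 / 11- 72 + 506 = 4793 / 11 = 435.73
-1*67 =-67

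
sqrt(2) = 1.41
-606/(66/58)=-5858/11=-532.55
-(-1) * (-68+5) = -63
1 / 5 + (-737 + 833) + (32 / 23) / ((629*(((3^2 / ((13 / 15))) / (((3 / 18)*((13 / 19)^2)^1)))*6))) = 610431653897 / 6345443205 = 96.20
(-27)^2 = 729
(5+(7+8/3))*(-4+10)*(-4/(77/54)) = -1728/7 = -246.86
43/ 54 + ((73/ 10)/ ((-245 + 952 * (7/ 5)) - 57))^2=0.80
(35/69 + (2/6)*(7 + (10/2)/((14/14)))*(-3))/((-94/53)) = 42029/6486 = 6.48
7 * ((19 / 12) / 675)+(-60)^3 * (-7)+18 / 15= 12247209853 / 8100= 1512001.22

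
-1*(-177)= 177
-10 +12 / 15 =-46 / 5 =-9.20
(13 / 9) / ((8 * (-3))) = -13 / 216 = -0.06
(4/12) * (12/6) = 2/3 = 0.67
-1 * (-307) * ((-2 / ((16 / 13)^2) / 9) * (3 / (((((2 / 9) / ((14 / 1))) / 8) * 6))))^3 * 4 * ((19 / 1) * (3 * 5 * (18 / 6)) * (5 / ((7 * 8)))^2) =-221718868063875 / 524288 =-422895179.87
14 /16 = 7 /8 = 0.88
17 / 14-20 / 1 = -263 / 14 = -18.79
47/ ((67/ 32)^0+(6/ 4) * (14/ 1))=47/ 22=2.14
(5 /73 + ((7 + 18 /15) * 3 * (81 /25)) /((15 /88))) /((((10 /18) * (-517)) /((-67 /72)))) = 1429594343 /943525000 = 1.52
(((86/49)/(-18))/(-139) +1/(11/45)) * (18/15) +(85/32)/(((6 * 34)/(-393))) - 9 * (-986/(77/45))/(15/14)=696248364023/143848320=4840.16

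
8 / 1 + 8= 16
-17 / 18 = -0.94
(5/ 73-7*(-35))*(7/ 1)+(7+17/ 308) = 38729469/ 22484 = 1722.53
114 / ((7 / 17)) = 1938 / 7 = 276.86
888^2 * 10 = 7885440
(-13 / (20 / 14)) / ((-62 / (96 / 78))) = 28 / 155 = 0.18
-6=-6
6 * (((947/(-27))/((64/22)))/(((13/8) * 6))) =-7.42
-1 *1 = -1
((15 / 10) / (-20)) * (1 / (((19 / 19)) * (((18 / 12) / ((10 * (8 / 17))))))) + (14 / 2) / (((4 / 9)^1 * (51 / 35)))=719 / 68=10.57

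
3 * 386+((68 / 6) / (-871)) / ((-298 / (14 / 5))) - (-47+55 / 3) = 770022146 / 648895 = 1186.67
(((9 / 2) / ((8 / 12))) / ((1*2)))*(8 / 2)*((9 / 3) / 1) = 81 / 2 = 40.50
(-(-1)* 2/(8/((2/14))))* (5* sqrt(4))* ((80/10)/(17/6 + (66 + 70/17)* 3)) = 408/30443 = 0.01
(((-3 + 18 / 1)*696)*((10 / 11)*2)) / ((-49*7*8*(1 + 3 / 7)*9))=-290 / 539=-0.54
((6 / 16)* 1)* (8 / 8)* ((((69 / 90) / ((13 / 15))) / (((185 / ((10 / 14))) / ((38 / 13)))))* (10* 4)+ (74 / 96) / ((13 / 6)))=793257 / 2801344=0.28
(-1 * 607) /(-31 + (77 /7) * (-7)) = 607 /108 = 5.62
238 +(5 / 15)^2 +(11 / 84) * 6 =30101 / 126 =238.90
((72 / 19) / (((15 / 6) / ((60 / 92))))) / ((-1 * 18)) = -24 / 437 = -0.05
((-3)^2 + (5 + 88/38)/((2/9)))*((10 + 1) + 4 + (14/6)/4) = 653.27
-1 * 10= -10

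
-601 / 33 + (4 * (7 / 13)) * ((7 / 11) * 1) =-7225 / 429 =-16.84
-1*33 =-33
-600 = -600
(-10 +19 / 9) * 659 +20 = -46609 / 9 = -5178.78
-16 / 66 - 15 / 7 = -551 / 231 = -2.39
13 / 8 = 1.62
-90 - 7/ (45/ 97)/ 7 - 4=-4327/ 45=-96.16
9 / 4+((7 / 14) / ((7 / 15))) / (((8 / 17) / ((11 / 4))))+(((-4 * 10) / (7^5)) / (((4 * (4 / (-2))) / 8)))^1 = 9157573 / 1075648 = 8.51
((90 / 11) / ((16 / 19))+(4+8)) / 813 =0.03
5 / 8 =0.62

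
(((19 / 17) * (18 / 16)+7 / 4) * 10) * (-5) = -10225 / 68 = -150.37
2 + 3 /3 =3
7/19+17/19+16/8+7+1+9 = 385/19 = 20.26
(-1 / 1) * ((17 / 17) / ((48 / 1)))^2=-1 / 2304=-0.00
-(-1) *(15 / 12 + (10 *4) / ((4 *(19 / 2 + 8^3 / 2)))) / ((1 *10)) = 547 / 4248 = 0.13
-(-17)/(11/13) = 221/11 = 20.09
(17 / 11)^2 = 289 / 121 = 2.39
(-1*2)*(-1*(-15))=-30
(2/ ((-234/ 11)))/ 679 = -11/ 79443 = -0.00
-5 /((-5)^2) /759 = -1 /3795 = -0.00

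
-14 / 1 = -14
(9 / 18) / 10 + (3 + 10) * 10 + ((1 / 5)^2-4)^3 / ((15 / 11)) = 26409573 / 312500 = 84.51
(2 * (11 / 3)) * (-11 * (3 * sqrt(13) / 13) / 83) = -242 * sqrt(13) / 1079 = -0.81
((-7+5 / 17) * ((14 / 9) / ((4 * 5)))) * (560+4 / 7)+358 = 5578 / 85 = 65.62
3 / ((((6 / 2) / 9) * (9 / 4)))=4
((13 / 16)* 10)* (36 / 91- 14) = -110.54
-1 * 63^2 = -3969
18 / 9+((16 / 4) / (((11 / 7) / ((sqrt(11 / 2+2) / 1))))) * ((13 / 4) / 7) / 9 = 13 * sqrt(30) / 198+2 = 2.36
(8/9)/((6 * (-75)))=-4/2025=-0.00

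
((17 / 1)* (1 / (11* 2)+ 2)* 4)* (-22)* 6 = -18360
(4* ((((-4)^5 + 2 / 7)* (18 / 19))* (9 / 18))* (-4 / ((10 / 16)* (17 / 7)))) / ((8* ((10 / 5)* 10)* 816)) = 10749 / 274550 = 0.04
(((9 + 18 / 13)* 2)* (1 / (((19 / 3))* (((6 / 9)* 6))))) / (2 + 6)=405 / 3952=0.10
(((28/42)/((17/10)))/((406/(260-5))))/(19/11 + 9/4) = 88/1421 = 0.06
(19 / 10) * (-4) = -38 / 5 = -7.60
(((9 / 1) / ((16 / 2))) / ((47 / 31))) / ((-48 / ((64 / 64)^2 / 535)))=-93 / 3218560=-0.00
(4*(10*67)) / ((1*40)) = 67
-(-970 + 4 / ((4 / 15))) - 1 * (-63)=1018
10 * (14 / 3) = 140 / 3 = 46.67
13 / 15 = 0.87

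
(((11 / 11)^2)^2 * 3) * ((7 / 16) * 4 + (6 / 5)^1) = 177 / 20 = 8.85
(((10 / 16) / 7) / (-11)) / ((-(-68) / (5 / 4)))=-0.00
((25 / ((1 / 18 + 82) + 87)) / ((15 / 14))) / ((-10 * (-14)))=3 / 3043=0.00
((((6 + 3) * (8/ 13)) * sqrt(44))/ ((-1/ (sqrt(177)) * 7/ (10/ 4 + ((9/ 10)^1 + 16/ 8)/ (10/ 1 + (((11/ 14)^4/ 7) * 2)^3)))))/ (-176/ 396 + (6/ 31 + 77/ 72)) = -1345664124527003286976 * sqrt(1947)/ 249494833058927559285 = -237.99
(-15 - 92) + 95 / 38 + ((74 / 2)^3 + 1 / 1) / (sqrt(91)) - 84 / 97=-20441 / 194 + 50654*sqrt(91) / 91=5204.62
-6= -6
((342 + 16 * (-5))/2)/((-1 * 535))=-131/535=-0.24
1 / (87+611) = 1 / 698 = 0.00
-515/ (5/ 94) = -9682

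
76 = 76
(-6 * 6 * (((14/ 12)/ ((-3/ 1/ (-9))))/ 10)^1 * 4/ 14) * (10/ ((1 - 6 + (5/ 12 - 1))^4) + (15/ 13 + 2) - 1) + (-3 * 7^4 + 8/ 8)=-7209.79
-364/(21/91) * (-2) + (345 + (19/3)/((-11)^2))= 423466/121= 3499.72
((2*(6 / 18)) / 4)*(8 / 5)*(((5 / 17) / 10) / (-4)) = -1 / 510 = -0.00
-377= -377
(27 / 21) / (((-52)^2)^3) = 9 / 138394267648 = 0.00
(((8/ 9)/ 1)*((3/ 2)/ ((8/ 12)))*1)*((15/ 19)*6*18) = 3240/ 19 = 170.53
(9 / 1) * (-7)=-63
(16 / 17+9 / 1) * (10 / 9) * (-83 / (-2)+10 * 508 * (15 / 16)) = 8118760 / 153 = 53063.79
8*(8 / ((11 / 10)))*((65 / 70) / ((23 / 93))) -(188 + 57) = -47015 / 1771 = -26.55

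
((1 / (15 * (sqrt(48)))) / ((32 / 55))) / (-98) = -11 * sqrt(3) / 112896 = -0.00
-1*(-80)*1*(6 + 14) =1600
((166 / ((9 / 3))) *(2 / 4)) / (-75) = -83 / 225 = -0.37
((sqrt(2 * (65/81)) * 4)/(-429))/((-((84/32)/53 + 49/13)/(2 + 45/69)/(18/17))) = 0.01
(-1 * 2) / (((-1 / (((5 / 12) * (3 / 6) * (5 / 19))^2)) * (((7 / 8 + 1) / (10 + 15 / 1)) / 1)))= 3125 / 38988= 0.08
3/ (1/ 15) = 45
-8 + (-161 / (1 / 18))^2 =8398396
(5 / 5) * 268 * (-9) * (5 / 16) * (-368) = 277380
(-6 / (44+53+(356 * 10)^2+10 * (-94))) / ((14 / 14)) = -6 / 12672757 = -0.00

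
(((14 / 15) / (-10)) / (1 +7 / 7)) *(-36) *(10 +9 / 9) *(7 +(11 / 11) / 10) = 16401 / 125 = 131.21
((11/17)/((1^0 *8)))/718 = 11/97648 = 0.00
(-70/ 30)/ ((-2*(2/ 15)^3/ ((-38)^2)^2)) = 1026277875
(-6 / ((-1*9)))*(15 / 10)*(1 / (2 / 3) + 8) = 9.50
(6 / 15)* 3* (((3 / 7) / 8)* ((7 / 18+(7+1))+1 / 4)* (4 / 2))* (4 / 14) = 0.32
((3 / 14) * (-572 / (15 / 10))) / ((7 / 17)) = -9724 / 49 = -198.45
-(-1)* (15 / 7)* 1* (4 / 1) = 60 / 7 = 8.57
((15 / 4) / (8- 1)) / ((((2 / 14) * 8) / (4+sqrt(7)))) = 15 * sqrt(7) / 32+15 / 8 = 3.12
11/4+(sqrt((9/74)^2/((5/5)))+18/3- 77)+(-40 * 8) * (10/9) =-564347/1332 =-423.68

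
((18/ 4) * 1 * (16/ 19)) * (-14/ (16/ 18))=-1134/ 19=-59.68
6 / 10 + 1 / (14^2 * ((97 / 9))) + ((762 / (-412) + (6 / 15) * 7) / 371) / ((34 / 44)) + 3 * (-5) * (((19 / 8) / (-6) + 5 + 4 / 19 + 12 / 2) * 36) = -244690149335008 / 41903802605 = -5839.33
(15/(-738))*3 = -5/82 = -0.06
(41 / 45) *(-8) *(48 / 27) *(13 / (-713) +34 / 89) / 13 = -0.36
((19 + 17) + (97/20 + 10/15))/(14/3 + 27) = 2491/1900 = 1.31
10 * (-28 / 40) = -7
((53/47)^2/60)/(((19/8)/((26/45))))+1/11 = 29937173/311634675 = 0.10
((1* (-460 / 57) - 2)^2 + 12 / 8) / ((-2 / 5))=-3343495 / 12996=-257.27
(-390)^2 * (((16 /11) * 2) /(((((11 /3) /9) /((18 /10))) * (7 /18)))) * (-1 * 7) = -4257826560 /121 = -35188649.26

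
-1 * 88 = -88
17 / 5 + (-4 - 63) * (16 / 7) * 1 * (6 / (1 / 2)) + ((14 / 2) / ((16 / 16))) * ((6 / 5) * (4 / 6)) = -12801 / 7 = -1828.71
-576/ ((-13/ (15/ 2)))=4320/ 13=332.31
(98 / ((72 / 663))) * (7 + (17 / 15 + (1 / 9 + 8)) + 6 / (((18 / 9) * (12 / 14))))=19243133 / 1080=17817.72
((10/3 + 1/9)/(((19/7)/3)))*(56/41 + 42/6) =74431/2337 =31.85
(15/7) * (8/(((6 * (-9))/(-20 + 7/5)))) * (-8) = -992/21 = -47.24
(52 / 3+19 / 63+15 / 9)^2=372.55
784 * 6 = 4704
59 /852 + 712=606683 /852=712.07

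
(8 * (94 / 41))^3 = 425259008 / 68921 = 6170.24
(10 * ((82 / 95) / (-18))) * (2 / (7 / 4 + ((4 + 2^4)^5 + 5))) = -656 / 2188804617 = -0.00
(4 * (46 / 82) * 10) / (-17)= -1.32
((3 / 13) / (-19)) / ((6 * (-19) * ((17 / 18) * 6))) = 3 / 159562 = 0.00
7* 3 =21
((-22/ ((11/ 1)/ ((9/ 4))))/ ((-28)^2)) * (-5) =45/ 1568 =0.03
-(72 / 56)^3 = -729 / 343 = -2.13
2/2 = 1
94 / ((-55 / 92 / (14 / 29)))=-121072 / 1595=-75.91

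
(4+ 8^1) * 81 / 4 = 243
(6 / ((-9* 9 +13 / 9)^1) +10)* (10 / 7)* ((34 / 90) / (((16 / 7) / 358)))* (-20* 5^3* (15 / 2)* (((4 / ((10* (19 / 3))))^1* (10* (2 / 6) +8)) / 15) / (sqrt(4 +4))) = -265376.19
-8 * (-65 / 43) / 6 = 260 / 129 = 2.02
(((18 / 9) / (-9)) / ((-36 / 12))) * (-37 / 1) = -74 / 27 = -2.74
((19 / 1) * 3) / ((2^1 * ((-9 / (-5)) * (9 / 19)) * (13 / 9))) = 1805 / 78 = 23.14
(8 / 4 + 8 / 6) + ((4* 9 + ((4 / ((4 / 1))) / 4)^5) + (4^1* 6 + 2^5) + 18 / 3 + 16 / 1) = 117.33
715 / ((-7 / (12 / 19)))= -8580 / 133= -64.51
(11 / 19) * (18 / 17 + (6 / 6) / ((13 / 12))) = 4818 / 4199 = 1.15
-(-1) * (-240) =-240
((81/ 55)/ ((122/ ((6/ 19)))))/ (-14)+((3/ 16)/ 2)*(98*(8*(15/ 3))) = 163983891/ 446215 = 367.50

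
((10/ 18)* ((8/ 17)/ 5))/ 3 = 8/ 459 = 0.02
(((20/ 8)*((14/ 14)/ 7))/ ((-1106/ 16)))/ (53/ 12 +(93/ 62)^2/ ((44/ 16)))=-2640/ 2674861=-0.00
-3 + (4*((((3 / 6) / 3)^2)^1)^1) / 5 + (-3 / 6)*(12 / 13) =-2012 / 585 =-3.44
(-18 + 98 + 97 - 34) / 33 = 13 / 3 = 4.33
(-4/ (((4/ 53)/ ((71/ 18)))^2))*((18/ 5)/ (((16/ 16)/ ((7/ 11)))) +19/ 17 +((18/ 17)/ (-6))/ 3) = -410644901/ 11220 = -36599.37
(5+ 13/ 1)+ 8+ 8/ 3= 86/ 3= 28.67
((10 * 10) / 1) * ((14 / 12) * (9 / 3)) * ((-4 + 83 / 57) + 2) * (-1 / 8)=5425 / 228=23.79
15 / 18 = 5 / 6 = 0.83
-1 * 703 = -703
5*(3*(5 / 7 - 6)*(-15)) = 8325 / 7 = 1189.29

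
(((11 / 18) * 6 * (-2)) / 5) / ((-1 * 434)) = 11 / 3255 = 0.00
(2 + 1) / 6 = 1 / 2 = 0.50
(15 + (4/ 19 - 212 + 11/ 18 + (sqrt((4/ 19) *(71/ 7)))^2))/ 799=-464539/ 1912806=-0.24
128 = 128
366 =366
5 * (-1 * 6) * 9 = -270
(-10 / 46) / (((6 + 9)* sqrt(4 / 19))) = -sqrt(19) / 138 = -0.03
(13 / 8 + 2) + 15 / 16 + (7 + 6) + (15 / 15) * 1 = 297 / 16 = 18.56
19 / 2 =9.50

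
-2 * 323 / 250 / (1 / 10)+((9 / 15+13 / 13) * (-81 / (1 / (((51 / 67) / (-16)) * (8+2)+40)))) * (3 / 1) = -25783057 / 1675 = -15392.87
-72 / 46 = -36 / 23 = -1.57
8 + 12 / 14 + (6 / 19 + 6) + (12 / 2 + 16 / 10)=15144 / 665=22.77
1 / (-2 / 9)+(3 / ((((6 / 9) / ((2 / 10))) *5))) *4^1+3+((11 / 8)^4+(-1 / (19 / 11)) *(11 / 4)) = 1.20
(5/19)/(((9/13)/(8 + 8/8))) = 65/19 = 3.42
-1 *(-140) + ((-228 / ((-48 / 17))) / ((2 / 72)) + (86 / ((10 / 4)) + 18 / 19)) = 292823 / 95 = 3082.35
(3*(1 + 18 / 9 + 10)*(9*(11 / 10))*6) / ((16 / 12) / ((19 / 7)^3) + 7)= 238343391 / 727055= 327.82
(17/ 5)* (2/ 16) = 17/ 40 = 0.42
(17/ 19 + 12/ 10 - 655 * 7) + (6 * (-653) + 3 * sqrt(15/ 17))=-807586/ 95 + 3 * sqrt(255)/ 17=-8498.09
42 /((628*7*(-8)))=-3 /2512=-0.00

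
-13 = -13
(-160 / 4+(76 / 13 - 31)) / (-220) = 77 / 260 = 0.30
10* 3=30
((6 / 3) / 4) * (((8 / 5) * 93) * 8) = 2976 / 5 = 595.20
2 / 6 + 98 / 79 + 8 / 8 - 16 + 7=-1523 / 237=-6.43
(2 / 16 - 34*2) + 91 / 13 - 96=-1255 / 8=-156.88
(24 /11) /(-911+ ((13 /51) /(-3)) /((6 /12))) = -0.00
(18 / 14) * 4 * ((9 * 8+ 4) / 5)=2736 / 35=78.17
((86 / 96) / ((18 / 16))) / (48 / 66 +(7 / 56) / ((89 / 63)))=168388 / 172503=0.98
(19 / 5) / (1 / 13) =247 / 5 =49.40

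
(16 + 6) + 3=25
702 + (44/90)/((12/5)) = 37919/54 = 702.20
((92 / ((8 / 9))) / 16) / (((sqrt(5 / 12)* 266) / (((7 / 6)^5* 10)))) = 55223* sqrt(15) / 262656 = 0.81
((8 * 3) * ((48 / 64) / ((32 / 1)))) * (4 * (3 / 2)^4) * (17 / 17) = 729 / 64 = 11.39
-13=-13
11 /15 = 0.73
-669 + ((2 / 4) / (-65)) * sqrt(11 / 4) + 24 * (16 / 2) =-477 - sqrt(11) / 260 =-477.01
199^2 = 39601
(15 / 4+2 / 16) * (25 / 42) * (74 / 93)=925 / 504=1.84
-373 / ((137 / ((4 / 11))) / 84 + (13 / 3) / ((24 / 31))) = -375984 / 10163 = -37.00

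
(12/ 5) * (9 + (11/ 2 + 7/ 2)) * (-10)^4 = 432000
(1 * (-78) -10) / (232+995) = -88 / 1227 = -0.07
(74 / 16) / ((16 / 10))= 2.89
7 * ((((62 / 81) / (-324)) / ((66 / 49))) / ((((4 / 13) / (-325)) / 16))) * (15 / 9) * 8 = 1796977000 / 649539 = 2766.54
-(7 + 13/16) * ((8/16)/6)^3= -125/27648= -0.00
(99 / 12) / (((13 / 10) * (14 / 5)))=825 / 364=2.27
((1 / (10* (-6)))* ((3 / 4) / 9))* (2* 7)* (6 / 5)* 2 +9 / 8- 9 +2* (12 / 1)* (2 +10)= 168047 / 600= 280.08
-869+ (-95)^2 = 8156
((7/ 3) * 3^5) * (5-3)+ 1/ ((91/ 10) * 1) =103204/ 91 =1134.11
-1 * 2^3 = -8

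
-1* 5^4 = -625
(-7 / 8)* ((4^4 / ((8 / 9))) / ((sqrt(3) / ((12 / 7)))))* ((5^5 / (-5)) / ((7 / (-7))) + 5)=-90720* sqrt(3)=-157131.65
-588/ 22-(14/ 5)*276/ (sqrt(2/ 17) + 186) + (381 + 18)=1932*sqrt(34)/ 1470325 + 5953782051/ 16173575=368.13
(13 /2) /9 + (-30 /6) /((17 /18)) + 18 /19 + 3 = -3631 /5814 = -0.62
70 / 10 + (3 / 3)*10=17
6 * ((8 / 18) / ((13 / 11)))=88 / 39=2.26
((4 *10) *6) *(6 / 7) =1440 / 7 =205.71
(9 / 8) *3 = 27 / 8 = 3.38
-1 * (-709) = 709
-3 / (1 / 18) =-54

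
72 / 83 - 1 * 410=-33958 / 83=-409.13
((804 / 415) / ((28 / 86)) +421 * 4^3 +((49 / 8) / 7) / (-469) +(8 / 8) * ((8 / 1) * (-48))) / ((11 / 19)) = 785940836629 / 17127880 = 45886.64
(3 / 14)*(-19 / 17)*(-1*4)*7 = 114 / 17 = 6.71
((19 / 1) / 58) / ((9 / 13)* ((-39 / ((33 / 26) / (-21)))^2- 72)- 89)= 29887 / 26286529798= 0.00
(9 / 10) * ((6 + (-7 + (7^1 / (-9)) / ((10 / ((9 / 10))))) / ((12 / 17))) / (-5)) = 14457 / 20000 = 0.72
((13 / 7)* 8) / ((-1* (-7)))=104 / 49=2.12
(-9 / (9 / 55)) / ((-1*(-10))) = -5.50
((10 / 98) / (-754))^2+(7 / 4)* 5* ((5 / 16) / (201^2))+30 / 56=472753830184255 / 882362310613056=0.54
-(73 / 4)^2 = -5329 / 16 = -333.06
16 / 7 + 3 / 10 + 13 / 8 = 1179 / 280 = 4.21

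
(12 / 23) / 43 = 0.01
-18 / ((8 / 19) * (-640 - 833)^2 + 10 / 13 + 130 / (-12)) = -26676 / 1353895981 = -0.00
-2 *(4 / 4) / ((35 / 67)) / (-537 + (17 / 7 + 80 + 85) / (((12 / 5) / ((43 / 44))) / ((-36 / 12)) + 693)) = 19941746 / 2795793205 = 0.01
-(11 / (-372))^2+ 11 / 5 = 1521619 / 691920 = 2.20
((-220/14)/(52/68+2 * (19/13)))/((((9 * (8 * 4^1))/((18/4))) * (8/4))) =-2431/73024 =-0.03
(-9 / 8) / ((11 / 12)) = -27 / 22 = -1.23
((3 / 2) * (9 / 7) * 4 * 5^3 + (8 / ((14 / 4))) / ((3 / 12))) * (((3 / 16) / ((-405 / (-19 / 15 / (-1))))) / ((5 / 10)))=-64733 / 56700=-1.14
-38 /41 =-0.93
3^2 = 9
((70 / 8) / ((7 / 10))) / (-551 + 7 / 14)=-0.02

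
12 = 12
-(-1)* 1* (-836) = -836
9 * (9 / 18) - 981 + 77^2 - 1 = 9903 / 2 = 4951.50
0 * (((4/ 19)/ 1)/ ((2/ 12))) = 0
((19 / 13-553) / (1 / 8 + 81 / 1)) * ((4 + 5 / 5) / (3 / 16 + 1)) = -4588800 / 160303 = -28.63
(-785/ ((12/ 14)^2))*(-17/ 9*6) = 653905/ 54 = 12109.35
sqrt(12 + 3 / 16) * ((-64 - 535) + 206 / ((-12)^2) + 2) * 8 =-42881 * sqrt(195) / 36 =-16633.35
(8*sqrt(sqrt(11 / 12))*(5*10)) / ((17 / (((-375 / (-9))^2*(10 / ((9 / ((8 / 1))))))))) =250000000*11^(1 / 4)*sqrt(2)*3^(3 / 4) / 4131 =355294.86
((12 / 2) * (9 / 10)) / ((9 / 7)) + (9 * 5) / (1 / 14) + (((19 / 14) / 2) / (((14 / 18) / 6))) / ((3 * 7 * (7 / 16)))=7620411 / 12005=634.77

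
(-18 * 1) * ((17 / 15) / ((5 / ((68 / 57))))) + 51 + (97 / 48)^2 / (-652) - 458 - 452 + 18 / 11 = -6767732048681 / 7849036800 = -862.24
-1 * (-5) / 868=0.01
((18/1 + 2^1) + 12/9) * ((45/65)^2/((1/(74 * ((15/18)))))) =106560/169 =630.53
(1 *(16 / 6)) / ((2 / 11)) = 44 / 3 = 14.67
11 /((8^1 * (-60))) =-11 /480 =-0.02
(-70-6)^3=-438976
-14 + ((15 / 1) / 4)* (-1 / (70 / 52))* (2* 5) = -293 / 7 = -41.86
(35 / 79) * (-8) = -280 / 79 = -3.54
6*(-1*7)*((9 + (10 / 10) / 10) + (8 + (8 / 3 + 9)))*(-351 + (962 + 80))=-4174331 / 5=-834866.20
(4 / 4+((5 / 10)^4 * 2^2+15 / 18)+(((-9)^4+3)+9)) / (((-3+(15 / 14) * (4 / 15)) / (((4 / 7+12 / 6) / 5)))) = -236703 / 190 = -1245.81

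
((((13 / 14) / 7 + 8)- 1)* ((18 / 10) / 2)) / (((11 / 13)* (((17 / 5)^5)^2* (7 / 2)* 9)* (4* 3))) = 5916015625 / 60850759891152616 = 0.00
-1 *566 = -566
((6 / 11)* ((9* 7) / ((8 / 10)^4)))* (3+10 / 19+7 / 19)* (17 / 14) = 10614375 / 26752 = 396.77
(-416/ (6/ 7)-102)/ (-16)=36.71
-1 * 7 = -7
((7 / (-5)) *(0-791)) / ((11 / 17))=1711.44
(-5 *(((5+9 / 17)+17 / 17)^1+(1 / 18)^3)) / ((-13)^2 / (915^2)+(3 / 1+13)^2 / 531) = -67.69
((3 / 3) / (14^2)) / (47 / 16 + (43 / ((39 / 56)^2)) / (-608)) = 115596 / 63250621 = 0.00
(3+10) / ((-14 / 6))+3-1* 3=-39 / 7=-5.57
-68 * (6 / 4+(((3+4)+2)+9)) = -1326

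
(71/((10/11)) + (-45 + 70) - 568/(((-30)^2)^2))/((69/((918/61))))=177459668/7891875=22.49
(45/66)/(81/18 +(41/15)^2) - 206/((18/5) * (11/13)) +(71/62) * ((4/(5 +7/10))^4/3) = -3925329205954430/58173076466901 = -67.48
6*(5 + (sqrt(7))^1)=6*sqrt(7) + 30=45.87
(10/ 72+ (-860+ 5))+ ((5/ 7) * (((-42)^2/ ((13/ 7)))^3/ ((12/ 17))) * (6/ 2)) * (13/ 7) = 29393759788145/ 6084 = 4831321464.19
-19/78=-0.24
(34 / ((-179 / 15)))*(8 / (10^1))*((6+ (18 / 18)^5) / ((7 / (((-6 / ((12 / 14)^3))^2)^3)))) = -27683031164477633 / 16235168256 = -1705127.46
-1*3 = -3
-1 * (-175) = 175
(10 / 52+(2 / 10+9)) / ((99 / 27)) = 333 / 130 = 2.56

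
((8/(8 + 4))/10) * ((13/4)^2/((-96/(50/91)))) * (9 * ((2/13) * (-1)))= 5/896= 0.01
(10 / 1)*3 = 30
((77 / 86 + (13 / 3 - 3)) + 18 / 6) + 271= 71267 / 258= 276.23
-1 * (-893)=893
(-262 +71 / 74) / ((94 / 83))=-34113 / 148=-230.49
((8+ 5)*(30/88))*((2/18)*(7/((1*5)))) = 91/132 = 0.69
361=361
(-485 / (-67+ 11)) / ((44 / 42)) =1455 / 176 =8.27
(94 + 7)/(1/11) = 1111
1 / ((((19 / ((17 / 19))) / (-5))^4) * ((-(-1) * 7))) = 0.00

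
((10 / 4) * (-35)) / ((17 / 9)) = -1575 / 34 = -46.32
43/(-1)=-43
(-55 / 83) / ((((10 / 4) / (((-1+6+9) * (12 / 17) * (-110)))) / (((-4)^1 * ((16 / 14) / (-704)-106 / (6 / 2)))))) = 57463120 / 1411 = 40725.10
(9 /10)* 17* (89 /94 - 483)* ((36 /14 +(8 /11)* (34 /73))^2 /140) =-463782826792449 /1039496588900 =-446.16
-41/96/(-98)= 0.00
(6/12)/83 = 0.01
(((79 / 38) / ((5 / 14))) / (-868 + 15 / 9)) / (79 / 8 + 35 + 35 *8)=-13272 / 641706095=-0.00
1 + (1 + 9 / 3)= 5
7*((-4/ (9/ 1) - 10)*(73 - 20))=-34874/ 9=-3874.89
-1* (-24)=24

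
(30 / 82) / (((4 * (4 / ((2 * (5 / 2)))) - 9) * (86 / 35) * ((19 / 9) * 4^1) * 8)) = -23625 / 62170432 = -0.00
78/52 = 3/2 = 1.50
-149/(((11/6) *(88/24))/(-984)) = 2639088/121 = 21810.64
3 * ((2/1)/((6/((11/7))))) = 11/7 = 1.57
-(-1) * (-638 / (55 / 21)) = -1218 / 5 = -243.60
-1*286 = -286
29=29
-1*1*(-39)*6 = 234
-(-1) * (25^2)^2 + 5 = 390630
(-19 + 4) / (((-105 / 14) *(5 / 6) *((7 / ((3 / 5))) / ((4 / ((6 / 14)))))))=48 / 25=1.92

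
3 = 3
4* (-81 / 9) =-36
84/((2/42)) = 1764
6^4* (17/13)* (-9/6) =-33048/13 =-2542.15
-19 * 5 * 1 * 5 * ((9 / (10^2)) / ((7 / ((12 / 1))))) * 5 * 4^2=-41040 / 7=-5862.86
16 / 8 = 2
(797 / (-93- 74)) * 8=-6376 / 167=-38.18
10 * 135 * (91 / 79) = 122850 / 79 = 1555.06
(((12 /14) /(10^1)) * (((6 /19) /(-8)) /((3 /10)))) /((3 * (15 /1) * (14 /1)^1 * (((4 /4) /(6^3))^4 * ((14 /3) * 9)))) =-30233088 /32585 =-927.82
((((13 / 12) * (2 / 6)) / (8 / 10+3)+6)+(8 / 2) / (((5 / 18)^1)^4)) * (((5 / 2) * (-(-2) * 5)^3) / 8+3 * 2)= 184615315157 / 855000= 215924.35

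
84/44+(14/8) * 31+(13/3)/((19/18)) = 50381/836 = 60.26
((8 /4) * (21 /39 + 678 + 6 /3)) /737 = 17694 /9581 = 1.85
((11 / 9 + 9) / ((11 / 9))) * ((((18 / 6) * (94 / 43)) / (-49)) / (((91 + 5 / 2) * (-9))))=17296 / 13002297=0.00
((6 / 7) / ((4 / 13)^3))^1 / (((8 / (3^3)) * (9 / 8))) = 19773 / 224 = 88.27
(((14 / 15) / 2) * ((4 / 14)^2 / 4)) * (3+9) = 4 / 35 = 0.11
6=6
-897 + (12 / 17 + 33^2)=3276 / 17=192.71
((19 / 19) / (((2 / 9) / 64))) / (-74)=-144 / 37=-3.89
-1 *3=-3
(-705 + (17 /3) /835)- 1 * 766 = -3684838 /2505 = -1470.99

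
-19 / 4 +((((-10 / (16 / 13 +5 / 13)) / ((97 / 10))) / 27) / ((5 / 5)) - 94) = -21729805 / 219996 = -98.77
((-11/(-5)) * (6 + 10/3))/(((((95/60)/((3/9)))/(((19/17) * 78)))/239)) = 90066.45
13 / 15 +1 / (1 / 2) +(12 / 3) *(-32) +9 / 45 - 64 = -188.93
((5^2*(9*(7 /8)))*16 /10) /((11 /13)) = 372.27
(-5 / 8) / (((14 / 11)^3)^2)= -8857805 / 60236288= -0.15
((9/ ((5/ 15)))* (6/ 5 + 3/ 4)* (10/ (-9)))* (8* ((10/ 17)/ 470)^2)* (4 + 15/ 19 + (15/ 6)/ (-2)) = -31473/ 12129619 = -0.00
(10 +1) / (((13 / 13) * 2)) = 11 / 2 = 5.50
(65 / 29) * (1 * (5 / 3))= 325 / 87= 3.74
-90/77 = -1.17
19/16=1.19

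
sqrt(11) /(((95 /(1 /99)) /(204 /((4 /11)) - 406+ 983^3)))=949862242 * sqrt(11) /9405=334964.03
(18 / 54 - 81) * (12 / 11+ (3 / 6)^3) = -1177 / 12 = -98.08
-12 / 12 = -1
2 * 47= 94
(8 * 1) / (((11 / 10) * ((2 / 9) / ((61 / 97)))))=21960 / 1067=20.58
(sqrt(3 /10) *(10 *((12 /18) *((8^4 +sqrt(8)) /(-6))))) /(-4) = sqrt(30) *(sqrt(2) +2048) /18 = 623.62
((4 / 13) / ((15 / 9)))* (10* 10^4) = 18461.54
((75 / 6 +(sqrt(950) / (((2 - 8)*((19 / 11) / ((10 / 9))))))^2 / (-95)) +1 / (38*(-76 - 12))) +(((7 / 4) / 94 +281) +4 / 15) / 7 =4005325289899 / 76192688880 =52.57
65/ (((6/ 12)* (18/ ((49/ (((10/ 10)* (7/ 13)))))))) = 5915/ 9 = 657.22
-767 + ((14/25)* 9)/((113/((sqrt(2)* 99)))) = -767 + 12474* sqrt(2)/2825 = -760.76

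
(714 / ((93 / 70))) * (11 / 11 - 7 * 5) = -566440 / 31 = -18272.26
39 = 39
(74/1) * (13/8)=481/4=120.25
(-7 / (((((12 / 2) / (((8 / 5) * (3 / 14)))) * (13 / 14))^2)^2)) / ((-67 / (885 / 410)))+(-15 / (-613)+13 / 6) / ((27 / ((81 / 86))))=395195160651737 / 5170124572632500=0.08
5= 5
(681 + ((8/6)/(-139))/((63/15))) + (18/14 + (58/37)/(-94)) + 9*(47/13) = 141509630432/197969499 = 714.81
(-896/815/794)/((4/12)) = -1344/323555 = -0.00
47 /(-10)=-47 /10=-4.70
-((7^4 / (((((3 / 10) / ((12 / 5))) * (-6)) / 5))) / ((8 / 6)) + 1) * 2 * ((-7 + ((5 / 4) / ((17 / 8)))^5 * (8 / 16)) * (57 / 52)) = -183288.50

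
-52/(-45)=52/45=1.16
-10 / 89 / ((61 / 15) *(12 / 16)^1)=-200 / 5429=-0.04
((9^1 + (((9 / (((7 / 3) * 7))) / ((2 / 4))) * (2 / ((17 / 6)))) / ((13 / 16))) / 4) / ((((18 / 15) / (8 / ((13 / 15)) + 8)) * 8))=179715 / 40222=4.47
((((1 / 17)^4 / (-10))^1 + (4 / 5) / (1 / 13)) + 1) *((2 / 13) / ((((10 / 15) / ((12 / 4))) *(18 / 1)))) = 9521393 / 21715460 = 0.44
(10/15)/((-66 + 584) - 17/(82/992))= 0.00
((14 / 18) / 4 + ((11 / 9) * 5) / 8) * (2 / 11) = 23 / 132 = 0.17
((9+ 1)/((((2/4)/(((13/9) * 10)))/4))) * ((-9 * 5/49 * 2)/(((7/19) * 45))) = -395200/3087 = -128.02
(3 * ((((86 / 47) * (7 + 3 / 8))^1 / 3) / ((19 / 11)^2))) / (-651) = -0.01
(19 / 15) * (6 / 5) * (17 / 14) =323 / 175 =1.85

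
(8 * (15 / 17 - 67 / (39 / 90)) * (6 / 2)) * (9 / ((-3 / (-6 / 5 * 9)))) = -26418960 / 221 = -119542.81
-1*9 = -9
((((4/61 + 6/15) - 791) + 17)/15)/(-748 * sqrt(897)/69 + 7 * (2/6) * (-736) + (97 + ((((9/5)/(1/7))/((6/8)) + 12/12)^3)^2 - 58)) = -316013571808537295000/194901168964064874401024237 - 107711269531250 * sqrt(897)/194901168964064874401024237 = -0.00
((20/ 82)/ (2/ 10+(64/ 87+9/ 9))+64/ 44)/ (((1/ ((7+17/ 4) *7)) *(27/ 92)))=241581305/ 569613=424.11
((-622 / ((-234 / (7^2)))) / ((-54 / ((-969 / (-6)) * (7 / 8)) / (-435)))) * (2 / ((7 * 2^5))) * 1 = 713718565 / 539136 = 1323.82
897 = 897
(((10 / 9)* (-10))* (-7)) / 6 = 350 / 27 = 12.96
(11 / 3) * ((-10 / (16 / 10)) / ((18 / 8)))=-275 / 27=-10.19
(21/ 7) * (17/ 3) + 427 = 444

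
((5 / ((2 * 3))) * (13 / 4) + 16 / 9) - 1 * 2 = 179 / 72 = 2.49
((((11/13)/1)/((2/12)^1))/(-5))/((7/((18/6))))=-198/455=-0.44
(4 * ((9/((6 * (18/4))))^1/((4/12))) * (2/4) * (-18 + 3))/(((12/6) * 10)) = -3/2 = -1.50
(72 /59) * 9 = 648 /59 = 10.98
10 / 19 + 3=67 / 19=3.53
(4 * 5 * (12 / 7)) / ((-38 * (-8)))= 15 / 133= 0.11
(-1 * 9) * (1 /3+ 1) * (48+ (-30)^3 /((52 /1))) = 73512 /13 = 5654.77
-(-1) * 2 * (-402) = -804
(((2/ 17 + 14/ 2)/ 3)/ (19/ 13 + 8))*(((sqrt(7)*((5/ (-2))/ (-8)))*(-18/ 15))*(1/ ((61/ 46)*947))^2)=-832117*sqrt(7)/ 13955443940598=-0.00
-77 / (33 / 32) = -224 / 3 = -74.67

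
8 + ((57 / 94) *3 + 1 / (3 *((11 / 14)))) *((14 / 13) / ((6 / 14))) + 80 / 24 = 1026533 / 60489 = 16.97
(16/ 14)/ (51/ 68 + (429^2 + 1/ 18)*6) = 96/ 92756755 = 0.00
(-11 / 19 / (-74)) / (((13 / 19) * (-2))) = -11 / 1924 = -0.01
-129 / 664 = -0.19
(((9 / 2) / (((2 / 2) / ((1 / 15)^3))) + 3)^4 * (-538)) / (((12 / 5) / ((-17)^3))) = 33931341031998319597 / 379687500000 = 89366494.90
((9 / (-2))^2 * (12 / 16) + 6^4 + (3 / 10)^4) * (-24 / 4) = -9833967 / 1250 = -7867.17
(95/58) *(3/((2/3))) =855/116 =7.37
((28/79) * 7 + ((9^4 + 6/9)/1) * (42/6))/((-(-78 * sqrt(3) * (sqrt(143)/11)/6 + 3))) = 119750323/512868 + 141523109 * sqrt(429)/1538604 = 2138.64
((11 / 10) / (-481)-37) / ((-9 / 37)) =59327 / 390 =152.12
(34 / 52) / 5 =17 / 130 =0.13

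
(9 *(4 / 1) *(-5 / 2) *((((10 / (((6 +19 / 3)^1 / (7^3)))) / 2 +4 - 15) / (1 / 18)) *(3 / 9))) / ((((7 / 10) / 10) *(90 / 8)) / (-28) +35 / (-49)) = 5731084800 / 61531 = 93141.42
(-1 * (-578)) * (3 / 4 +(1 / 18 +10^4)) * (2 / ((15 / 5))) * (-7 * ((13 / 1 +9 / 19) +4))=-241808437444 / 513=-471361476.50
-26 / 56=-13 / 28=-0.46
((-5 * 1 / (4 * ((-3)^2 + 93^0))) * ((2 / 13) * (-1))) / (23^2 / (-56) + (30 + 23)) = 14 / 31707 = 0.00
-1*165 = -165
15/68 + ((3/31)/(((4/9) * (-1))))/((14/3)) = 5133/29512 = 0.17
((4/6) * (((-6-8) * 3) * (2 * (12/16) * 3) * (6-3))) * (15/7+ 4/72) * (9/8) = -7479/8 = -934.88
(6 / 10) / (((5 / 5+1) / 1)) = 3 / 10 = 0.30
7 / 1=7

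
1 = 1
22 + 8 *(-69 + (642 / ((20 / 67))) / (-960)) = -219169 / 400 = -547.92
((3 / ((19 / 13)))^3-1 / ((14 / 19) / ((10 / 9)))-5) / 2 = 924907 / 864234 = 1.07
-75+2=-73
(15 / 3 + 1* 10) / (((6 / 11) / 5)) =275 / 2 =137.50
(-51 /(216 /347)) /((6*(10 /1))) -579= -2507179 /4320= -580.37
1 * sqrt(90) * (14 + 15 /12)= 183 * sqrt(10) /4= 144.67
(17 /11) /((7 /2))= 34 /77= 0.44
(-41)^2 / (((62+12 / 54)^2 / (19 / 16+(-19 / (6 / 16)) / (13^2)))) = 326831787 / 847974400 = 0.39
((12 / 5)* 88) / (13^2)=1056 / 845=1.25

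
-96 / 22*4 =-192 / 11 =-17.45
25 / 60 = 0.42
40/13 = 3.08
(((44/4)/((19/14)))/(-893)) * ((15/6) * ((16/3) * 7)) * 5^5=-134750000/50901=-2647.30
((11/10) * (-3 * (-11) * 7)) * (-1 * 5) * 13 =-33033/2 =-16516.50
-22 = -22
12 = 12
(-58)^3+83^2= -188223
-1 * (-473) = 473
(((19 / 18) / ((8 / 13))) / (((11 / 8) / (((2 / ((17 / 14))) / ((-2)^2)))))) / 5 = 1729 / 16830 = 0.10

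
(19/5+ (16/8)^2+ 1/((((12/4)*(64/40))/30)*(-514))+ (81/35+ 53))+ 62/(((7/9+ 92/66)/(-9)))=-599787217/3094280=-193.84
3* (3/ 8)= 9/ 8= 1.12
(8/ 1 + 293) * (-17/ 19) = -5117/ 19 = -269.32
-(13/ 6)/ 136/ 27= -13/ 22032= -0.00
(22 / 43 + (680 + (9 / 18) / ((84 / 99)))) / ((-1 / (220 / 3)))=-30068335 / 602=-49947.40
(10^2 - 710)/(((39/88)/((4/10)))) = -21472/39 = -550.56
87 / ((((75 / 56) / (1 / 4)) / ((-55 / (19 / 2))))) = -8932 / 95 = -94.02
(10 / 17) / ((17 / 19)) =0.66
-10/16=-5/8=-0.62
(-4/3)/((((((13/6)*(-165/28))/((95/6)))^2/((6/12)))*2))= -283024/552123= -0.51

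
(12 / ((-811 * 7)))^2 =144 / 32228329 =0.00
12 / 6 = 2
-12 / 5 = -2.40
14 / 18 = 7 / 9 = 0.78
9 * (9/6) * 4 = 54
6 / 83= 0.07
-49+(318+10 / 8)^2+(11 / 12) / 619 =3026807909 / 29712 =101871.56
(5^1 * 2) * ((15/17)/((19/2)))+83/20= 32809/6460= 5.08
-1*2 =-2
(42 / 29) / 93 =0.02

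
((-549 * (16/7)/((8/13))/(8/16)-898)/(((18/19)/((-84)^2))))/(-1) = 37063376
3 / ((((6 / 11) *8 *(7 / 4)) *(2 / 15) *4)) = 165 / 224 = 0.74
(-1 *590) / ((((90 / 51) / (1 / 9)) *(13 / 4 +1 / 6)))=-4012 / 369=-10.87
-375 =-375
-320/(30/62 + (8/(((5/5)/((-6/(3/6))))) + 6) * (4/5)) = 9920/2217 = 4.47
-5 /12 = -0.42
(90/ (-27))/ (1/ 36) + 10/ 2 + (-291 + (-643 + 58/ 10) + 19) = -5121/ 5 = -1024.20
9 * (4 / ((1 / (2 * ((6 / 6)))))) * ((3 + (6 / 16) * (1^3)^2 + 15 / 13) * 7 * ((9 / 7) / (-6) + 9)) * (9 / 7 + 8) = 2606985 / 14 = 186213.21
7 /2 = 3.50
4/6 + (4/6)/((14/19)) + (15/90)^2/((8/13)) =3259/2016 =1.62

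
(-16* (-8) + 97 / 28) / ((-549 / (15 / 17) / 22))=-67485 / 14518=-4.65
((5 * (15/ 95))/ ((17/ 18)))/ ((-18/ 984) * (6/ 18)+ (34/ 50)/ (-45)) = -49815000/ 1263899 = -39.41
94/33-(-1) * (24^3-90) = 453316/33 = 13736.85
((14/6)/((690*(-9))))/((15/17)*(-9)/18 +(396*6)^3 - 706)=-119/4248161926575975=-0.00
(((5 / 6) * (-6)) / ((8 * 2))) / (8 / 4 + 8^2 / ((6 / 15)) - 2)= -0.00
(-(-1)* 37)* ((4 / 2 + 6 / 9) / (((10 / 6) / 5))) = 296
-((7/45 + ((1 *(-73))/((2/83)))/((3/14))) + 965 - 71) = 595958/45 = 13243.51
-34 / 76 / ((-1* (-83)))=-0.01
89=89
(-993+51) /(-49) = 942 /49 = 19.22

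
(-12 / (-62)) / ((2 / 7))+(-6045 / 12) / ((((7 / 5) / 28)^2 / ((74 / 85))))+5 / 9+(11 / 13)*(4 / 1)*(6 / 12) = -10816259030 / 61659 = -175420.60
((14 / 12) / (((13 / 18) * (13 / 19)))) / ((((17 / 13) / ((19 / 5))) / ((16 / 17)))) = 121296 / 18785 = 6.46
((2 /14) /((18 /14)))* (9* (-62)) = -62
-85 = -85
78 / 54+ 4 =5.44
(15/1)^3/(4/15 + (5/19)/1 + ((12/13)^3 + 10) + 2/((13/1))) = 2113239375/7182007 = 294.24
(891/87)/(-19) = -297/551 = -0.54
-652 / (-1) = 652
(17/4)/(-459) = -0.01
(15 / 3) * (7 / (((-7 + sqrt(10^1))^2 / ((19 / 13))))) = 3.47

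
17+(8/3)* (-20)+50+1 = 44/3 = 14.67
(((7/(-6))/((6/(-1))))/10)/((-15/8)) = -7/675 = -0.01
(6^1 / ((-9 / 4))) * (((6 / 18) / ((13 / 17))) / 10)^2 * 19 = -0.10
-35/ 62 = -0.56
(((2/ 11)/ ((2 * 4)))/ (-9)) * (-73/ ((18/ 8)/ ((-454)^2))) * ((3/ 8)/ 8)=3761617/ 4752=791.59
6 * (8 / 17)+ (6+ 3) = 201 / 17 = 11.82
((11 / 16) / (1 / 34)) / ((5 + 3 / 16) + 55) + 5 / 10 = 1711 / 1926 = 0.89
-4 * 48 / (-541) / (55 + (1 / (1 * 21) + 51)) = 4032 / 1204807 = 0.00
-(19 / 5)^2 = -14.44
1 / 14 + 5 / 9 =79 / 126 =0.63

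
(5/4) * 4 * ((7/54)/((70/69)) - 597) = -107437/36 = -2984.36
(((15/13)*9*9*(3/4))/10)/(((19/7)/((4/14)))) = 729/988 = 0.74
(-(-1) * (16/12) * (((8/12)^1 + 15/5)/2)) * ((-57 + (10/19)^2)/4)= -225247/6498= -34.66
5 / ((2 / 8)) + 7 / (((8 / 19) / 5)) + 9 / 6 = 837 / 8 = 104.62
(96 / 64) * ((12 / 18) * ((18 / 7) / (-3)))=-6 / 7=-0.86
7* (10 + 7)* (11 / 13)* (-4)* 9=-47124 / 13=-3624.92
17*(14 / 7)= 34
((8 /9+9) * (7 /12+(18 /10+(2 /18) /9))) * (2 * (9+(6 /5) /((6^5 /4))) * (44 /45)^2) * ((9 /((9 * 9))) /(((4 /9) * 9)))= 609405444109 /53808401250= 11.33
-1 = -1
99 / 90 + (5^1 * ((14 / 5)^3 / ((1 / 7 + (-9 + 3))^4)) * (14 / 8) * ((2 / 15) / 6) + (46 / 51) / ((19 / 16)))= 1.86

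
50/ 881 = 0.06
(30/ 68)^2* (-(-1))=225/ 1156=0.19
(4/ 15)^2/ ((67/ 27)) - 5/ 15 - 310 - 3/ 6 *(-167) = -2279387/ 10050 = -226.80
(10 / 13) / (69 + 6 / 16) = 16 / 1443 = 0.01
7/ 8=0.88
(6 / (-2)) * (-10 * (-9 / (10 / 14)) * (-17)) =6426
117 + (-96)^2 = 9333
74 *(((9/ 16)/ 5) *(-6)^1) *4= -999/ 5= -199.80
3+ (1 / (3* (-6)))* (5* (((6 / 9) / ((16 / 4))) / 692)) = 224203 / 74736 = 3.00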